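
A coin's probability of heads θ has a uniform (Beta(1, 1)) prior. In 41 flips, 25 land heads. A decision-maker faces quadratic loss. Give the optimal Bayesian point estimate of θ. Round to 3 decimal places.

Posterior: Beta(1+25, 1+16) = Beta(26, 17).
Mode = (26−1)/(26+17−2) = 25/41 = 0.610.
Mean = 26/(26+17) = 26/43 = 0.605.
Quadratic loss ⇒ the optimal estimator is the posterior mean.

0.605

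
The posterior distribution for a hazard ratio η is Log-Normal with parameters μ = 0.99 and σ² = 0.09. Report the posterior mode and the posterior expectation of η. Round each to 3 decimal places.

MAP = 2.460, posterior mean = 2.815

Mode = exp(μ − σ²) = exp(0.90) = 2.460.
Mean = exp(μ + σ²/2) = exp(1.035) = 2.815.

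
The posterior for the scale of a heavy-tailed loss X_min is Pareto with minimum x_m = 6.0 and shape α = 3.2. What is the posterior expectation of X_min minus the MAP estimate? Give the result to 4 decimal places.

2.7273

The Pareto density is strictly decreasing on [x_m, ∞), so the mode is x_m = 6.0000.
Mean = α·x_m/(α−1) = 3.2·6.0/2.2 = 8.7273.
Difference = 8.7273 − 6.0000 = 2.7273.
Right-skewed posterior ⇒ mode < mean.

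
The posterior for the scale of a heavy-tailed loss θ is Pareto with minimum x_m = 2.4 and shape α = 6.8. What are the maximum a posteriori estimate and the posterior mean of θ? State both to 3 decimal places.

maximum a posteriori estimate = 2.400, posterior mean = 2.814

The Pareto density is strictly decreasing on [x_m, ∞), so the mode is x_m = 2.400.
Mean = α·x_m/(α−1) = 6.8·2.4/5.8 = 2.814.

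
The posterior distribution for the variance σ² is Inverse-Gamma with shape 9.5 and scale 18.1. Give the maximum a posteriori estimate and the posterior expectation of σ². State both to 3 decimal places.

σ²_MAP = 1.724, E[σ²|data] = 2.129

Mode = β/(α+1) = 18.1/10.5 = 1.724.
Mean = β/(α−1) = 18.1/8.5 = 2.129.
The mean is pulled above the mode by the posterior's right skew.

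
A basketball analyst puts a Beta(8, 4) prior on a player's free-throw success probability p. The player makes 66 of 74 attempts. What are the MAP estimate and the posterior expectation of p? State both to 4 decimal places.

p_MAP = 0.8690, E[p|data] = 0.8605

Posterior: Beta(8+66, 4+8) = Beta(74, 12).
Mode = (74−1)/(74+12−2) = 73/84 = 0.8690.
Mean = 74/(74+12) = 74/86 = 0.8605.
Mode > mean: the posterior has a left tail.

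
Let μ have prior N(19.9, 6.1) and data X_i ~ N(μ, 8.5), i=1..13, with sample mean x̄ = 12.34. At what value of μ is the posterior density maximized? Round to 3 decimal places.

13.072

Posterior for μ is Normal. Precision-weighted mean: (1/6.1·19.9 + 13/8.5·12.34) / (1/6.1 + 13/8.5) = 13.072.
A Normal posterior is symmetric, so mode = mean.
This is the posterior mode — the MAP estimate.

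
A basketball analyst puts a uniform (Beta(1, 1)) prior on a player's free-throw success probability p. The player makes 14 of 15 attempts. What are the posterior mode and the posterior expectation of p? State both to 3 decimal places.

Posterior: Beta(1+14, 1+1) = Beta(15, 2).
Mode = (15−1)/(15+2−2) = 14/15 = 0.933.
Mean = 15/(15+2) = 15/17 = 0.882.

MAP = 0.933, posterior mean = 0.882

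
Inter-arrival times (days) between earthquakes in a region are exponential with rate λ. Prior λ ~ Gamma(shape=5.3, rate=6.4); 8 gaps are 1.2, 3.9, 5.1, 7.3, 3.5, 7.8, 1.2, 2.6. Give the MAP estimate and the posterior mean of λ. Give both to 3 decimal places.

MAP = 0.315; posterior mean = 0.341

Σ times = 32.6. Posterior: Gamma(shape = 5.3+8 = 13.3, rate = 6.4+32.6 = 39.0).
Mode = (α−1)/β = 12.3/39.0 = 0.315.
Mean = α/β = 13.3/39.0 = 0.341.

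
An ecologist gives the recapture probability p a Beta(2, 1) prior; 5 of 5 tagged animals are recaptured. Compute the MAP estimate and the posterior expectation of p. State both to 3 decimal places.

MAP: 1.000. Posterior mean: 0.875.

Posterior: Beta(2+5, 1+0) = Beta(7, 1).
Since β = 1 ≤ 1 and α > 1, the Beta density is monotone increasing on [0,1]; the mode is at 1.
Mean = 7/(7+1) = 0.875.
Mode > mean: the posterior has a left tail.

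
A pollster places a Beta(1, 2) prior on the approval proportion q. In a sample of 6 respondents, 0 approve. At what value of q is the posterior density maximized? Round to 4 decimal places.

0.0000

Posterior: Beta(1+0, 2+6) = Beta(1, 8).
Since α = 1 ≤ 1 and β > 1, the Beta density is monotone decreasing on [0,1]; the mode is at 0.
Mean = 1/(1+8) = 0.1111.
This is the posterior mode — the MAP estimate.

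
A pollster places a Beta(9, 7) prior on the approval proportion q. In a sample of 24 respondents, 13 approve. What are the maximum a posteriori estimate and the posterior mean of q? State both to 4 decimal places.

Posterior: Beta(9+13, 7+11) = Beta(22, 18).
Mode = (22−1)/(22+18−2) = 21/38 = 0.5526.
Mean = 22/(22+18) = 22/40 = 0.5500.
Left-skewed posterior ⇒ mean < mode.

q_MAP = 0.5526, E[q|data] = 0.5500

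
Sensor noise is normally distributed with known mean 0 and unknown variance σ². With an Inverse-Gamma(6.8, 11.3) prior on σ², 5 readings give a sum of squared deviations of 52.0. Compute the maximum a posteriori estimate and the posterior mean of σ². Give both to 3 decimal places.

Posterior: Inverse-Gamma(shape = 6.8+5/2 = 9.3, scale = 11.3+52.0/2 = 37.3).
Mode = β/(α+1) = 37.3/10.3 = 3.621.
Mean = β/(α−1) = 37.3/8.3 = 4.494.
Mean > mode: the posterior has a right tail.

σ²_MAP = 3.621, E[σ²|data] = 4.494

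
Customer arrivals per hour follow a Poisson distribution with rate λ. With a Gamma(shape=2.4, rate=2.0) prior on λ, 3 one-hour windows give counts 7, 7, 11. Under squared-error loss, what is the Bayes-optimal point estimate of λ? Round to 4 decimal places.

5.4800

Σ counts = 25. Posterior: Gamma(shape = 2.4+25 = 27.4, rate = 2.0+3 = 5.0).
Mode = (α−1)/β = 26.4/5.0 = 5.2800.
Mean = α/β = 27.4/5.0 = 5.4800.
Squared-error loss ⇒ the optimal estimator is the posterior mean.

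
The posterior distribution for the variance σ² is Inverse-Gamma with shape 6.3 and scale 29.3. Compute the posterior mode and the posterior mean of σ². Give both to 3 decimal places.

MAP = 4.014, posterior mean = 5.528

Mode = β/(α+1) = 29.3/7.3 = 4.014.
Mean = β/(α−1) = 29.3/5.3 = 5.528.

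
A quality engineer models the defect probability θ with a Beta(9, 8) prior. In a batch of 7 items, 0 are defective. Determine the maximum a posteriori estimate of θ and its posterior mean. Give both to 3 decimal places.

MAP = 0.364, posterior mean = 0.375

Posterior: Beta(9+0, 8+7) = Beta(9, 15).
Mode = (9−1)/(9+15−2) = 8/22 = 0.364.
Mean = 9/(9+15) = 9/24 = 0.375.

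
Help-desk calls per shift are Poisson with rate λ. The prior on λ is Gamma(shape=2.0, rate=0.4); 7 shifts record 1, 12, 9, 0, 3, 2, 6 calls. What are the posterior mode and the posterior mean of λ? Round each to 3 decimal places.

Σ counts = 33. Posterior: Gamma(shape = 2.0+33 = 35.0, rate = 0.4+7 = 7.4).
Mode = (α−1)/β = 34.0/7.4 = 4.595.
Mean = α/β = 35.0/7.4 = 4.730.

MAP = 4.595, posterior mean = 4.730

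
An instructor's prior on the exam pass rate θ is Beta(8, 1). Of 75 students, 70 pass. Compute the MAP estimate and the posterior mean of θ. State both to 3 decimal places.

MAP: 0.939. Posterior mean: 0.929.

Posterior: Beta(8+70, 1+5) = Beta(78, 6).
Mode = (78−1)/(78+6−2) = 77/82 = 0.939.
Mean = 78/(78+6) = 78/84 = 0.929.
Left-skewed posterior ⇒ mean < mode.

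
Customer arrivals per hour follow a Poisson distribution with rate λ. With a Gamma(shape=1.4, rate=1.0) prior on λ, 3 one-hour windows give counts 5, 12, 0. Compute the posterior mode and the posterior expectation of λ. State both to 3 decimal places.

Σ counts = 17. Posterior: Gamma(shape = 1.4+17 = 18.4, rate = 1.0+3 = 4.0).
Mode = (α−1)/β = 17.4/4.0 = 4.350.
Mean = α/β = 18.4/4.0 = 4.600.
Right-skewed posterior ⇒ mode < mean.

MAP = 4.350; posterior mean = 4.600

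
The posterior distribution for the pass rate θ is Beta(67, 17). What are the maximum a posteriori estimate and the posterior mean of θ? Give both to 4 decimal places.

Mode = (67−1)/(67+17−2) = 66/82 = 0.8049.
Mean = 67/(67+17) = 67/84 = 0.7976.

θ_MAP = 0.8049, E[θ|data] = 0.7976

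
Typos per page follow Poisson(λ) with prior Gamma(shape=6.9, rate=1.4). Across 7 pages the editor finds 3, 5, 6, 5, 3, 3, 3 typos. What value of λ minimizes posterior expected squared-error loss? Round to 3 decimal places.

Σ counts = 28. Posterior: Gamma(shape = 6.9+28 = 34.9, rate = 1.4+7 = 8.4).
Mode = (α−1)/β = 33.9/8.4 = 4.036.
Mean = α/β = 34.9/8.4 = 4.155.
Squared-error loss ⇒ the optimal estimator is the posterior mean.

4.155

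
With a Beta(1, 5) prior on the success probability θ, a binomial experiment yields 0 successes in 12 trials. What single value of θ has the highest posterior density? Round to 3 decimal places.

0.000

Posterior: Beta(1+0, 5+12) = Beta(1, 17).
Since α = 1 ≤ 1 and β > 1, the Beta density is monotone decreasing on [0,1]; the mode is at 0.
Mean = 1/(1+17) = 0.056.
This is the posterior mode — the MAP estimate.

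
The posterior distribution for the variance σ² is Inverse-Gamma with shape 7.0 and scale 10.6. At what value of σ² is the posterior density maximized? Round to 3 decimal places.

Mode = β/(α+1) = 10.6/8.0 = 1.325.
Mean = β/(α−1) = 10.6/6.0 = 1.767.
This is the posterior mode — the MAP estimate.

1.325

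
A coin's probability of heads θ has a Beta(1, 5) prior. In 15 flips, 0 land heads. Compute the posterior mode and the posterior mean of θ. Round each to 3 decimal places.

Posterior: Beta(1+0, 5+15) = Beta(1, 20).
Since α = 1 ≤ 1 and β > 1, the Beta density is monotone decreasing on [0,1]; the mode is at 0.
Mean = 1/(1+20) = 0.048.

MAP = 0.000; posterior mean = 0.048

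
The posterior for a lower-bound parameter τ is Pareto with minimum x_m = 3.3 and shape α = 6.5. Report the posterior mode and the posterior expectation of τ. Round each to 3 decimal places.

The Pareto density is strictly decreasing on [x_m, ∞), so the mode is x_m = 3.300.
Mean = α·x_m/(α−1) = 6.5·3.3/5.5 = 3.900.

MAP = 3.300; posterior mean = 3.900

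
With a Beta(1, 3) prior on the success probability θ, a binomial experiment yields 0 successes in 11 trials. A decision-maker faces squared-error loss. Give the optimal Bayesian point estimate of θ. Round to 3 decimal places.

Posterior: Beta(1+0, 3+11) = Beta(1, 14).
Since α = 1 ≤ 1 and β > 1, the Beta density is monotone decreasing on [0,1]; the mode is at 0.
Mean = 1/(1+14) = 0.067.
Squared-error loss ⇒ the optimal estimator is the posterior mean.

0.067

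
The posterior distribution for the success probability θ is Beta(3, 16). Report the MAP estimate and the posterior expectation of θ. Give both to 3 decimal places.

Mode = (3−1)/(3+16−2) = 2/17 = 0.118.
Mean = 3/(3+16) = 3/19 = 0.158.
The mean is pulled above the mode by the posterior's right skew.

MAP = 0.118, posterior mean = 0.158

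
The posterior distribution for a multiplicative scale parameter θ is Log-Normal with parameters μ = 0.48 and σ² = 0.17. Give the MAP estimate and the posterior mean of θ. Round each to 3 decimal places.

MAP = 1.363; posterior mean = 1.759

Mode = exp(μ − σ²) = exp(0.31) = 1.363.
Mean = exp(μ + σ²/2) = exp(0.565) = 1.759.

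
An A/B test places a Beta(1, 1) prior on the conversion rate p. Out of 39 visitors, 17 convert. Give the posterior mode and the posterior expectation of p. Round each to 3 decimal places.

Posterior: Beta(1+17, 1+22) = Beta(18, 23).
Mode = (18−1)/(18+23−2) = 17/39 = 0.436.
With a flat prior the MAP equals the MLE, 17/39.
Mean = 18/(18+23) = 18/41 = 0.439.

MAP = 0.436, posterior mean = 0.439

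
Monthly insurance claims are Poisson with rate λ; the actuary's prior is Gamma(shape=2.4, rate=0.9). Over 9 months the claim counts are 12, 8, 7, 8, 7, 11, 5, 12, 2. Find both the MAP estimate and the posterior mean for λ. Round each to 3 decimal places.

Σ counts = 72. Posterior: Gamma(shape = 2.4+72 = 74.4, rate = 0.9+9 = 9.9).
Mode = (α−1)/β = 73.4/9.9 = 7.414.
Mean = α/β = 74.4/9.9 = 7.515.
Right-skewed posterior ⇒ mode < mean.

MAP: 7.414. Posterior mean: 7.515.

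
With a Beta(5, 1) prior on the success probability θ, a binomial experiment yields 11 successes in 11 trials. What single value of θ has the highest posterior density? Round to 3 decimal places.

Posterior: Beta(5+11, 1+0) = Beta(16, 1).
Since β = 1 ≤ 1 and α > 1, the Beta density is monotone increasing on [0,1]; the mode is at 1.
Mean = 16/(16+1) = 0.941.
This is the posterior mode — the MAP estimate.

1.000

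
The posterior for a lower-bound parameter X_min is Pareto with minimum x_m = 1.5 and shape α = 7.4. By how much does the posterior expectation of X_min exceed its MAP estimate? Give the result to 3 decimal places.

0.234

The Pareto density is strictly decreasing on [x_m, ∞), so the mode is x_m = 1.500.
Mean = α·x_m/(α−1) = 7.4·1.5/6.4 = 1.734.
Difference = 1.734 − 1.500 = 0.234.
Mean > mode: the posterior has a right tail.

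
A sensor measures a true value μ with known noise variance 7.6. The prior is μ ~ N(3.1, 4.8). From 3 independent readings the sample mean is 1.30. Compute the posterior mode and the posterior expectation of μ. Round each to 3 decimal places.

MAP = 1.922, posterior mean = 1.922

Posterior for μ is Normal. Precision-weighted mean: (1/4.8·3.1 + 3/7.6·1.30) / (1/4.8 + 3/7.6) = 1.922.
A Normal posterior is symmetric, so mode = mean.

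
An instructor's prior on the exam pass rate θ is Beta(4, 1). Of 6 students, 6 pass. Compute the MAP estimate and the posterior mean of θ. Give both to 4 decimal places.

MAP estimate = 1.0000, posterior mean = 0.9091

Posterior: Beta(4+6, 1+0) = Beta(10, 1).
Since β = 1 ≤ 1 and α > 1, the Beta density is monotone increasing on [0,1]; the mode is at 1.
Mean = 10/(10+1) = 0.9091.
The posterior is left-skewed, so the mode exceeds the mean.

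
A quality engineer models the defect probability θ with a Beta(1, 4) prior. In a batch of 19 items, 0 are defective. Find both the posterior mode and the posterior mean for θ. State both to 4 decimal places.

Posterior: Beta(1+0, 4+19) = Beta(1, 23).
Since α = 1 ≤ 1 and β > 1, the Beta density is monotone decreasing on [0,1]; the mode is at 0.
Mean = 1/(1+23) = 0.0417.
The mean is pulled above the mode by the posterior's right skew.

MAP = 0.0000; posterior mean = 0.0417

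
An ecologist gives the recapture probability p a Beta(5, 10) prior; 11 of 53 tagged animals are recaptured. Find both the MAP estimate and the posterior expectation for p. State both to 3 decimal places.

Posterior: Beta(5+11, 10+42) = Beta(16, 52).
Mode = (16−1)/(16+52−2) = 15/66 = 0.227.
Mean = 16/(16+52) = 16/68 = 0.235.

MAP: 0.227. Posterior mean: 0.235.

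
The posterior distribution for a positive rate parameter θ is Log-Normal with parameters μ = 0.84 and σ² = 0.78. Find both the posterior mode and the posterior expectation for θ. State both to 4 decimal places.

Mode = exp(μ − σ²) = exp(0.06) = 1.0618.
Mean = exp(μ + σ²/2) = exp(1.230) = 3.4212.
Mean > mode: the posterior has a right tail.

MAP = 1.0618; posterior mean = 3.4212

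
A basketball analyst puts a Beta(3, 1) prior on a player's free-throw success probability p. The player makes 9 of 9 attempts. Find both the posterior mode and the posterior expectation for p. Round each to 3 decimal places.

MAP = 1.000, posterior mean = 0.923

Posterior: Beta(3+9, 1+0) = Beta(12, 1).
Since β = 1 ≤ 1 and α > 1, the Beta density is monotone increasing on [0,1]; the mode is at 1.
Mean = 12/(12+1) = 0.923.
The mean is pulled below the mode by the posterior's left skew.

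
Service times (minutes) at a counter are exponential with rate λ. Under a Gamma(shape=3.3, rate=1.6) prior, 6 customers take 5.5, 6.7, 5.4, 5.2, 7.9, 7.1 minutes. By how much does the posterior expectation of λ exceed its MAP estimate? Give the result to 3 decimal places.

0.025

Σ times = 37.8. Posterior: Gamma(shape = 3.3+6 = 9.3, rate = 1.6+37.8 = 39.4).
Mode = (α−1)/β = 8.3/39.4 = 0.211.
Mean = α/β = 9.3/39.4 = 0.236.
Difference = 0.236 − 0.211 = 0.025.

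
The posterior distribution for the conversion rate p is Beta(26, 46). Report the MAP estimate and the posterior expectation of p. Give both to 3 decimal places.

Mode = (26−1)/(26+46−2) = 25/70 = 0.357.
Mean = 26/(26+46) = 26/72 = 0.361.
The mean is pulled above the mode by the posterior's right skew.

MAP: 0.357. Posterior mean: 0.361.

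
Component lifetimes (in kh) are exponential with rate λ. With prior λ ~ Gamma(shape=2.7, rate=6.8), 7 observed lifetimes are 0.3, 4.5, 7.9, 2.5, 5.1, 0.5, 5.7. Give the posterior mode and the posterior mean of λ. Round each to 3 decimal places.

MAP = 0.261; posterior mean = 0.291

Σ times = 26.5. Posterior: Gamma(shape = 2.7+7 = 9.7, rate = 6.8+26.5 = 33.3).
Mode = (α−1)/β = 8.7/33.3 = 0.261.
Mean = α/β = 9.7/33.3 = 0.291.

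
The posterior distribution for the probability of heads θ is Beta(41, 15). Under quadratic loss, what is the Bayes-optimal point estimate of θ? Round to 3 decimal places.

Mode = (41−1)/(41+15−2) = 40/54 = 0.741.
Mean = 41/(41+15) = 41/56 = 0.732.
Quadratic loss ⇒ the optimal estimator is the posterior mean.

0.732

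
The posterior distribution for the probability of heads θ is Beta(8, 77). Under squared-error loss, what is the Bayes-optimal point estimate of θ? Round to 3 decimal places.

0.094

Mode = (8−1)/(8+77−2) = 7/83 = 0.084.
Mean = 8/(8+77) = 8/85 = 0.094.
Squared-error loss ⇒ the optimal estimator is the posterior mean.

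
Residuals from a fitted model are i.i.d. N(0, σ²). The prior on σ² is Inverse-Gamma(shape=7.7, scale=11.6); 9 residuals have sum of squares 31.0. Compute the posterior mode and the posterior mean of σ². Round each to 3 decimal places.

MAP: 2.053. Posterior mean: 2.420.

Posterior: Inverse-Gamma(shape = 7.7+9/2 = 12.2, scale = 11.6+31.0/2 = 27.1).
Mode = β/(α+1) = 27.1/13.2 = 2.053.
Mean = β/(α−1) = 27.1/11.2 = 2.420.
The posterior is right-skewed, so the mean exceeds the mode.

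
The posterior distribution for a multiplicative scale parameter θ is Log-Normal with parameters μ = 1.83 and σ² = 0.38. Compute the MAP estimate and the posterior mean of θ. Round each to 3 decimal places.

Mode = exp(μ − σ²) = exp(1.45) = 4.263.
Mean = exp(μ + σ²/2) = exp(2.020) = 7.538.
Mean > mode: the posterior has a right tail.

θ_MAP = 4.263, E[θ|data] = 7.538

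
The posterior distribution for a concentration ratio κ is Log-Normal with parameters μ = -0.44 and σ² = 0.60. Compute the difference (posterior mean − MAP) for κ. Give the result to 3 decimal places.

0.516

Mode = exp(μ − σ²) = exp(-1.04) = 0.353.
Mean = exp(μ + σ²/2) = exp(-0.140) = 0.869.
Difference = 0.869 − 0.353 = 0.516.
The posterior is right-skewed, so the mean exceeds the mode.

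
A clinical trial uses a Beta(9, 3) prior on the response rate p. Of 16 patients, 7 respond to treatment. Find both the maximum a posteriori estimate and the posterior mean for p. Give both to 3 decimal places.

p_MAP = 0.577, E[p|data] = 0.571

Posterior: Beta(9+7, 3+9) = Beta(16, 12).
Mode = (16−1)/(16+12−2) = 15/26 = 0.577.
Mean = 16/(16+12) = 16/28 = 0.571.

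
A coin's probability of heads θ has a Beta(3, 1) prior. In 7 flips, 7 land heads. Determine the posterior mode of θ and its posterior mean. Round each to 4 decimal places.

MAP: 1.0000. Posterior mean: 0.9091.

Posterior: Beta(3+7, 1+0) = Beta(10, 1).
Since β = 1 ≤ 1 and α > 1, the Beta density is monotone increasing on [0,1]; the mode is at 1.
Mean = 10/(10+1) = 0.9091.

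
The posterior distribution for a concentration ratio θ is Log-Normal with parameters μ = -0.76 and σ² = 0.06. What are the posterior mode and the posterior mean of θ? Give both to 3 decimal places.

MAP = 0.440; posterior mean = 0.482

Mode = exp(μ − σ²) = exp(-0.82) = 0.440.
Mean = exp(μ + σ²/2) = exp(-0.730) = 0.482.
The posterior is right-skewed, so the mean exceeds the mode.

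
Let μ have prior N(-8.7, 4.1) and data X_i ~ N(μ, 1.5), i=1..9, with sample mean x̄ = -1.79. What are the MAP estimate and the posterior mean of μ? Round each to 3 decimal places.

μ_MAP = -2.060, E[μ|data] = -2.060

Posterior for μ is Normal. Precision-weighted mean: (1/4.1·-8.7 + 9/1.5·-1.79) / (1/4.1 + 9/1.5) = -2.060.
A Normal posterior is symmetric, so mode = mean.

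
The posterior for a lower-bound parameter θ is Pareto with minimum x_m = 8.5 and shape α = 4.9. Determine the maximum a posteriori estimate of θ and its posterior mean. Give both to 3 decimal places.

The Pareto density is strictly decreasing on [x_m, ∞), so the mode is x_m = 8.500.
Mean = α·x_m/(α−1) = 4.9·8.5/3.9 = 10.679.

MAP: 8.500. Posterior mean: 10.679.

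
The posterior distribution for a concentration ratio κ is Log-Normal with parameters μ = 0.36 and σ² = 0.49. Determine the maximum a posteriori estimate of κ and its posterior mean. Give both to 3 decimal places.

maximum a posteriori estimate = 0.878, posterior mean = 1.831

Mode = exp(μ − σ²) = exp(-0.13) = 0.878.
Mean = exp(μ + σ²/2) = exp(0.605) = 1.831.
The mean is pulled above the mode by the posterior's right skew.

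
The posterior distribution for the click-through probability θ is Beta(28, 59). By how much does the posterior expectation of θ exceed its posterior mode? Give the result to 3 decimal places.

0.004

Mode = (28−1)/(28+59−2) = 27/85 = 0.318.
Mean = 28/(28+59) = 28/87 = 0.322.
Difference = 0.322 − 0.318 = 0.004.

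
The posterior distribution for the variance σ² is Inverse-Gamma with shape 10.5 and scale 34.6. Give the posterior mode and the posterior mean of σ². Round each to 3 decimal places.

posterior mode = 3.009, posterior mean = 3.642

Mode = β/(α+1) = 34.6/11.5 = 3.009.
Mean = β/(α−1) = 34.6/9.5 = 3.642.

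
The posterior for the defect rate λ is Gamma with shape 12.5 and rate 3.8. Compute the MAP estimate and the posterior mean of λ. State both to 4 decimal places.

MAP estimate = 3.0263, posterior mean = 3.2895

Mode = (α−1)/β = 11.5/3.8 = 3.0263.
Mean = α/β = 12.5/3.8 = 3.2895.
Right-skewed posterior ⇒ mode < mean.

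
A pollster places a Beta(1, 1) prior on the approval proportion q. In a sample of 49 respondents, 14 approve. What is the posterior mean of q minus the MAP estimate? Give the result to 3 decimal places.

0.008

Posterior: Beta(1+14, 1+35) = Beta(15, 36).
Mode = (15−1)/(15+36−2) = 14/49 = 0.286.
With a flat prior the MAP equals the MLE, 14/49.
Mean = 15/(15+36) = 15/51 = 0.294.
Difference = 0.294 − 0.286 = 0.008.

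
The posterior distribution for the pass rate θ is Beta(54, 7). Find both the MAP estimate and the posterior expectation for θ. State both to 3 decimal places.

Mode = (54−1)/(54+7−2) = 53/59 = 0.898.
Mean = 54/(54+7) = 54/61 = 0.885.
The posterior is left-skewed, so the mode exceeds the mean.

θ_MAP = 0.898, E[θ|data] = 0.885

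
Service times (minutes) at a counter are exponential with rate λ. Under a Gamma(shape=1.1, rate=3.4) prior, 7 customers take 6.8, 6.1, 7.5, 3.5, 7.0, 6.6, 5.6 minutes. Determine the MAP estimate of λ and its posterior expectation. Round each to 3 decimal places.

MAP = 0.153; posterior mean = 0.174

Σ times = 43.1. Posterior: Gamma(shape = 1.1+7 = 8.1, rate = 3.4+43.1 = 46.5).
Mode = (α−1)/β = 7.1/46.5 = 0.153.
Mean = α/β = 8.1/46.5 = 0.174.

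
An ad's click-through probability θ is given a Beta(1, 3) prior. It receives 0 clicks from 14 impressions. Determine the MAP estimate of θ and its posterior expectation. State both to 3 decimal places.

Posterior: Beta(1+0, 3+14) = Beta(1, 17).
Since α = 1 ≤ 1 and β > 1, the Beta density is monotone decreasing on [0,1]; the mode is at 0.
Mean = 1/(1+17) = 0.056.
The mean is pulled above the mode by the posterior's right skew.

MAP estimate = 0.000, posterior expectation = 0.056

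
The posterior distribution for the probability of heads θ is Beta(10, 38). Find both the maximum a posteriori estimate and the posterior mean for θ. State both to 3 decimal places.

MAP = 0.196; posterior mean = 0.208

Mode = (10−1)/(10+38−2) = 9/46 = 0.196.
Mean = 10/(10+38) = 10/48 = 0.208.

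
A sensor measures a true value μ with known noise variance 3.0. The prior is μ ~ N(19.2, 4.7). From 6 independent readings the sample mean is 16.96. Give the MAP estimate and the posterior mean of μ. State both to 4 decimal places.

Posterior for μ is Normal. Precision-weighted mean: (1/4.7·19.2 + 6/3.0·16.96) / (1/4.7 + 6/3.0) = 17.1754.
A Normal posterior is symmetric, so mode = mean.

MAP: 17.1754. Posterior mean: 17.1754.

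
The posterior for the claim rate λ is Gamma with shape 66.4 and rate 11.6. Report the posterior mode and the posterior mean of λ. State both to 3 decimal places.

MAP = 5.638, posterior mean = 5.724

Mode = (α−1)/β = 65.4/11.6 = 5.638.
Mean = α/β = 66.4/11.6 = 5.724.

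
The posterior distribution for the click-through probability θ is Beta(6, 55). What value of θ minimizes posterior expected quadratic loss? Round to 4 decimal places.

Mode = (6−1)/(6+55−2) = 5/59 = 0.0847.
Mean = 6/(6+55) = 6/61 = 0.0984.
Quadratic loss ⇒ the optimal estimator is the posterior mean.

0.0984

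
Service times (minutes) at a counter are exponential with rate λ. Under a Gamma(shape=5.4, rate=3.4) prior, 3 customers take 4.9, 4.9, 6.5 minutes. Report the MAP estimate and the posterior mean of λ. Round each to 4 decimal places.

Σ times = 16.3. Posterior: Gamma(shape = 5.4+3 = 8.4, rate = 3.4+16.3 = 19.7).
Mode = (α−1)/β = 7.4/19.7 = 0.3756.
Mean = α/β = 8.4/19.7 = 0.4264.

MAP: 0.3756. Posterior mean: 0.4264.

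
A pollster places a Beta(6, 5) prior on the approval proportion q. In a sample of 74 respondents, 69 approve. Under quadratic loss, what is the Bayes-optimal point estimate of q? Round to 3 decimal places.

Posterior: Beta(6+69, 5+5) = Beta(75, 10).
Mode = (75−1)/(75+10−2) = 74/83 = 0.892.
Mean = 75/(75+10) = 75/85 = 0.882.
Quadratic loss ⇒ the optimal estimator is the posterior mean.

0.882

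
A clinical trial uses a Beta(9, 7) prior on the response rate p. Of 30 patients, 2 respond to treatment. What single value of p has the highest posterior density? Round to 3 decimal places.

0.227

Posterior: Beta(9+2, 7+28) = Beta(11, 35).
Mode = (11−1)/(11+35−2) = 10/44 = 0.227.
Mean = 11/(11+35) = 11/46 = 0.239.
This is the posterior mode — the MAP estimate.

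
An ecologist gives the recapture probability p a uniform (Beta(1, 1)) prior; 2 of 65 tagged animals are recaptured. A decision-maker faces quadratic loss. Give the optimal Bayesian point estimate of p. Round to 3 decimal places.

Posterior: Beta(1+2, 1+63) = Beta(3, 64).
Mode = (3−1)/(3+64−2) = 2/65 = 0.031.
With a flat prior the MAP equals the MLE, 2/65.
Mean = 3/(3+64) = 3/67 = 0.045.
Quadratic loss ⇒ the optimal estimator is the posterior mean.

0.045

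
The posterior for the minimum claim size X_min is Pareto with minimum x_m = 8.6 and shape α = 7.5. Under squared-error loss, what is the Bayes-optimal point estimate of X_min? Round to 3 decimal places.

The Pareto density is strictly decreasing on [x_m, ∞), so the mode is x_m = 8.600.
Mean = α·x_m/(α−1) = 7.5·8.6/6.5 = 9.923.
Squared-error loss ⇒ the optimal estimator is the posterior mean.

9.923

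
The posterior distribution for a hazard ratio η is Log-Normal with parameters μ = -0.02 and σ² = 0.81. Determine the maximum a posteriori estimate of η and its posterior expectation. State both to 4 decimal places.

Mode = exp(μ − σ²) = exp(-0.83) = 0.4360.
Mean = exp(μ + σ²/2) = exp(0.385) = 1.4696.

maximum a posteriori estimate = 0.4360, posterior expectation = 1.4696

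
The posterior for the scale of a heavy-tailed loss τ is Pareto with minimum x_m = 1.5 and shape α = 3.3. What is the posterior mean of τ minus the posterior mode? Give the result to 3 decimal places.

0.652

The Pareto density is strictly decreasing on [x_m, ∞), so the mode is x_m = 1.500.
Mean = α·x_m/(α−1) = 3.3·1.5/2.3 = 2.152.
Difference = 2.152 − 1.500 = 0.652.
Right-skewed posterior ⇒ mode < mean.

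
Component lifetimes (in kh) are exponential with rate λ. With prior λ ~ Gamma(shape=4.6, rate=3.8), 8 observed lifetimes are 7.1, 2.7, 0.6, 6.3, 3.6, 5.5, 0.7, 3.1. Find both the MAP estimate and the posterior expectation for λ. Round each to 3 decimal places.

Σ times = 29.6. Posterior: Gamma(shape = 4.6+8 = 12.6, rate = 3.8+29.6 = 33.4).
Mode = (α−1)/β = 11.6/33.4 = 0.347.
Mean = α/β = 12.6/33.4 = 0.377.

MAP = 0.347; posterior mean = 0.377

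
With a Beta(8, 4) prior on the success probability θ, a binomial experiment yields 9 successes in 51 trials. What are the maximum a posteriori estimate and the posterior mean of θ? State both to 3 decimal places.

Posterior: Beta(8+9, 4+42) = Beta(17, 46).
Mode = (17−1)/(17+46−2) = 16/61 = 0.262.
Mean = 17/(17+46) = 17/63 = 0.270.

θ_MAP = 0.262, E[θ|data] = 0.270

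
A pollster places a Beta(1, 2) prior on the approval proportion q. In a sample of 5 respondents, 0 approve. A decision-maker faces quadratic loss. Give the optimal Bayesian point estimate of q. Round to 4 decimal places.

0.1250

Posterior: Beta(1+0, 2+5) = Beta(1, 7).
Since α = 1 ≤ 1 and β > 1, the Beta density is monotone decreasing on [0,1]; the mode is at 0.
Mean = 1/(1+7) = 0.1250.
Quadratic loss ⇒ the optimal estimator is the posterior mean.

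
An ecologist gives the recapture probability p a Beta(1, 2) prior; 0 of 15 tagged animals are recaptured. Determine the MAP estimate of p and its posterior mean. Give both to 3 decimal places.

Posterior: Beta(1+0, 2+15) = Beta(1, 17).
Since α = 1 ≤ 1 and β > 1, the Beta density is monotone decreasing on [0,1]; the mode is at 0.
Mean = 1/(1+17) = 0.056.

p_MAP = 0.000, E[p|data] = 0.056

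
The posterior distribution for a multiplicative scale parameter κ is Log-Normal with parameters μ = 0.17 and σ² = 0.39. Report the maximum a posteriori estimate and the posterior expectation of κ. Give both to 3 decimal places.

κ_MAP = 0.803, E[κ|data] = 1.441

Mode = exp(μ − σ²) = exp(-0.22) = 0.803.
Mean = exp(μ + σ²/2) = exp(0.365) = 1.441.
Mean > mode: the posterior has a right tail.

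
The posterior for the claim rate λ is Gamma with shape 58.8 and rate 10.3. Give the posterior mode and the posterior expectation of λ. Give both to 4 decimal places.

Mode = (α−1)/β = 57.8/10.3 = 5.6117.
Mean = α/β = 58.8/10.3 = 5.7087.

MAP = 5.6117; posterior mean = 5.7087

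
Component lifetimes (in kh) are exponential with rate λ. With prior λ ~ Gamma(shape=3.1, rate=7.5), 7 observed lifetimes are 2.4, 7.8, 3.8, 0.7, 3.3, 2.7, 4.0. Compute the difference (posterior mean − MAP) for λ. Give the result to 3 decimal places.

0.031

Σ times = 24.7. Posterior: Gamma(shape = 3.1+7 = 10.1, rate = 7.5+24.7 = 32.2).
Mode = (α−1)/β = 9.1/32.2 = 0.283.
Mean = α/β = 10.1/32.2 = 0.314.
Difference = 0.314 − 0.283 = 0.031.
Right-skewed posterior ⇒ mode < mean.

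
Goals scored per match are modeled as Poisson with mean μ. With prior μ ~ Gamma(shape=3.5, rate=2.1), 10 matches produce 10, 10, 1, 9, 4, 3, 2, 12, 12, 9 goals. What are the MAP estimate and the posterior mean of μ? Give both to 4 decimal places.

Σ counts = 72. Posterior: Gamma(shape = 3.5+72 = 75.5, rate = 2.1+10 = 12.1).
Mode = (α−1)/β = 74.5/12.1 = 6.1570.
Mean = α/β = 75.5/12.1 = 6.2397.

MAP = 6.1570, posterior mean = 6.2397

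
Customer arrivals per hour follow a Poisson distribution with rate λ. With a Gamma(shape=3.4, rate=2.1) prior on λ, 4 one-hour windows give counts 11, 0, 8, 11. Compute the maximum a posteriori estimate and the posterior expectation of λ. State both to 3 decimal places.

Σ counts = 30. Posterior: Gamma(shape = 3.4+30 = 33.4, rate = 2.1+4 = 6.1).
Mode = (α−1)/β = 32.4/6.1 = 5.311.
Mean = α/β = 33.4/6.1 = 5.475.
The posterior is right-skewed, so the mean exceeds the mode.

λ_MAP = 5.311, E[λ|data] = 5.475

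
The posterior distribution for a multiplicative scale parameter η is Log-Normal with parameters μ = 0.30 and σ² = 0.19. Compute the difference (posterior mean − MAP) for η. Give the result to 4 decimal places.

0.3681

Mode = exp(μ − σ²) = exp(0.11) = 1.1163.
Mean = exp(μ + σ²/2) = exp(0.395) = 1.4844.
Difference = 1.4844 − 1.1163 = 0.3681.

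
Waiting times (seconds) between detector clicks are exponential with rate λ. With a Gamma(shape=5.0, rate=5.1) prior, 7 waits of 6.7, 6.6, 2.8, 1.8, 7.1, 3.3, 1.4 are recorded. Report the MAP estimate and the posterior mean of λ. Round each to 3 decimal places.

λ_MAP = 0.316, E[λ|data] = 0.345

Σ times = 29.7. Posterior: Gamma(shape = 5.0+7 = 12.0, rate = 5.1+29.7 = 34.8).
Mode = (α−1)/β = 11.0/34.8 = 0.316.
Mean = α/β = 12.0/34.8 = 0.345.
The posterior is right-skewed, so the mean exceeds the mode.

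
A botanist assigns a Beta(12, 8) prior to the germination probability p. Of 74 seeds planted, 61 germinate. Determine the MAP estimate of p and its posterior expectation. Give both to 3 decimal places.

MAP: 0.783. Posterior mean: 0.777.

Posterior: Beta(12+61, 8+13) = Beta(73, 21).
Mode = (73−1)/(73+21−2) = 72/92 = 0.783.
Mean = 73/(73+21) = 73/94 = 0.777.
The mean is pulled below the mode by the posterior's left skew.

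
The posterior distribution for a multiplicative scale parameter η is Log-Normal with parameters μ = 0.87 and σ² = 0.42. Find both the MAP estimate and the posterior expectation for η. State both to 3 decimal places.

Mode = exp(μ − σ²) = exp(0.45) = 1.568.
Mean = exp(μ + σ²/2) = exp(1.080) = 2.945.

MAP: 1.568. Posterior mean: 2.945.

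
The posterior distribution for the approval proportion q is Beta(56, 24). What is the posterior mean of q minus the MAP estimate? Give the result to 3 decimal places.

-0.005

Mode = (56−1)/(56+24−2) = 55/78 = 0.705.
Mean = 56/(56+24) = 56/80 = 0.700.
Difference = 0.700 − 0.705 = -0.005.
Left-skewed posterior ⇒ mean < mode.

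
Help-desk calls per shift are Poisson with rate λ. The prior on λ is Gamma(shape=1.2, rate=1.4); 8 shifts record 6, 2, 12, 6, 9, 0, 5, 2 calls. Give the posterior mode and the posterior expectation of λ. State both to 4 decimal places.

Σ counts = 42. Posterior: Gamma(shape = 1.2+42 = 43.2, rate = 1.4+8 = 9.4).
Mode = (α−1)/β = 42.2/9.4 = 4.4894.
Mean = α/β = 43.2/9.4 = 4.5957.

MAP = 4.4894, posterior mean = 4.5957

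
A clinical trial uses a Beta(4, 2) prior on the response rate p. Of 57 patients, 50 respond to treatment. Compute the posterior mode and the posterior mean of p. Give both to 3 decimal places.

MAP = 0.869, posterior mean = 0.857

Posterior: Beta(4+50, 2+7) = Beta(54, 9).
Mode = (54−1)/(54+9−2) = 53/61 = 0.869.
Mean = 54/(54+9) = 54/63 = 0.857.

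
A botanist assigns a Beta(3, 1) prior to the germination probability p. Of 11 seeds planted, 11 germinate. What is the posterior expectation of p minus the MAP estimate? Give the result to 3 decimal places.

Posterior: Beta(3+11, 1+0) = Beta(14, 1).
Since β = 1 ≤ 1 and α > 1, the Beta density is monotone increasing on [0,1]; the mode is at 1.
Mean = 14/(14+1) = 0.933.
Difference = 0.933 − 1.000 = -0.067.
Mode > mean: the posterior has a left tail.

-0.067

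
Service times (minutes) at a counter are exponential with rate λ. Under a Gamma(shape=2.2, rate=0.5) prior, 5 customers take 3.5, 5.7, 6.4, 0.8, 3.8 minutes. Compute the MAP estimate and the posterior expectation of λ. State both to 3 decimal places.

Σ times = 20.2. Posterior: Gamma(shape = 2.2+5 = 7.2, rate = 0.5+20.2 = 20.7).
Mode = (α−1)/β = 6.2/20.7 = 0.300.
Mean = α/β = 7.2/20.7 = 0.348.

MAP = 0.300; posterior mean = 0.348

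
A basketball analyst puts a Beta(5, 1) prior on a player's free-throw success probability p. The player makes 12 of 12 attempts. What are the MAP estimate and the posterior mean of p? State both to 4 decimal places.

Posterior: Beta(5+12, 1+0) = Beta(17, 1).
Since β = 1 ≤ 1 and α > 1, the Beta density is monotone increasing on [0,1]; the mode is at 1.
Mean = 17/(17+1) = 0.9444.

MAP = 1.0000; posterior mean = 0.9444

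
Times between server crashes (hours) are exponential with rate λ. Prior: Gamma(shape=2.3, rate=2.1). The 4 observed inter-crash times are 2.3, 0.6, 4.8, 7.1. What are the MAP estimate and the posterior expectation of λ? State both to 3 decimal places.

MAP: 0.314. Posterior mean: 0.373.

Σ times = 14.8. Posterior: Gamma(shape = 2.3+4 = 6.3, rate = 2.1+14.8 = 16.9).
Mode = (α−1)/β = 5.3/16.9 = 0.314.
Mean = α/β = 6.3/16.9 = 0.373.
The posterior is right-skewed, so the mean exceeds the mode.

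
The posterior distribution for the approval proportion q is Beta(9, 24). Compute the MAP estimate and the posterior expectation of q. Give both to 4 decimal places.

Mode = (9−1)/(9+24−2) = 8/31 = 0.2581.
Mean = 9/(9+24) = 9/33 = 0.2727.
The mean is pulled above the mode by the posterior's right skew.

q_MAP = 0.2581, E[q|data] = 0.2727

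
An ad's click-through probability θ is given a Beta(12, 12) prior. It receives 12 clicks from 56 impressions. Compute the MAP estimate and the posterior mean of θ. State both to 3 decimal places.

Posterior: Beta(12+12, 12+44) = Beta(24, 56).
Mode = (24−1)/(24+56−2) = 23/78 = 0.295.
Mean = 24/(24+56) = 24/80 = 0.300.

MAP: 0.295. Posterior mean: 0.300.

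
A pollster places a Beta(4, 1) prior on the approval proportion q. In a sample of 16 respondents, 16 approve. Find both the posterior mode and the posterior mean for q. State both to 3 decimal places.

Posterior: Beta(4+16, 1+0) = Beta(20, 1).
Since β = 1 ≤ 1 and α > 1, the Beta density is monotone increasing on [0,1]; the mode is at 1.
Mean = 20/(20+1) = 0.952.
Mode > mean: the posterior has a left tail.

q_MAP = 1.000, E[q|data] = 0.952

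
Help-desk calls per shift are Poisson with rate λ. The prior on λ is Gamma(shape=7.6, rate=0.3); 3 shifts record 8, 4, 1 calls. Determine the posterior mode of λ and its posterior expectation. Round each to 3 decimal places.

MAP = 5.939; posterior mean = 6.242

Σ counts = 13. Posterior: Gamma(shape = 7.6+13 = 20.6, rate = 0.3+3 = 3.3).
Mode = (α−1)/β = 19.6/3.3 = 5.939.
Mean = α/β = 20.6/3.3 = 6.242.
Right-skewed posterior ⇒ mode < mean.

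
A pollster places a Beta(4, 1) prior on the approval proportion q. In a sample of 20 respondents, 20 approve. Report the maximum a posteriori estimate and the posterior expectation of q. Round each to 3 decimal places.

Posterior: Beta(4+20, 1+0) = Beta(24, 1).
Since β = 1 ≤ 1 and α > 1, the Beta density is monotone increasing on [0,1]; the mode is at 1.
Mean = 24/(24+1) = 0.960.
The mean is pulled below the mode by the posterior's left skew.

MAP = 1.000, posterior mean = 0.960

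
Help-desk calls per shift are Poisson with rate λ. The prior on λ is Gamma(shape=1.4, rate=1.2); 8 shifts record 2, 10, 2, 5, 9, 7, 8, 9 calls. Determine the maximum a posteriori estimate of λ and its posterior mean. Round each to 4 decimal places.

Σ counts = 52. Posterior: Gamma(shape = 1.4+52 = 53.4, rate = 1.2+8 = 9.2).
Mode = (α−1)/β = 52.4/9.2 = 5.6957.
Mean = α/β = 53.4/9.2 = 5.8043.
The posterior is right-skewed, so the mean exceeds the mode.

MAP = 5.6957; posterior mean = 5.8043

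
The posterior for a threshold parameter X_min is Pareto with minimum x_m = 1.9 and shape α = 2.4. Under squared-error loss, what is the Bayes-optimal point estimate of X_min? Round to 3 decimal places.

3.257

The Pareto density is strictly decreasing on [x_m, ∞), so the mode is x_m = 1.900.
Mean = α·x_m/(α−1) = 2.4·1.9/1.4 = 3.257.
Squared-error loss ⇒ the optimal estimator is the posterior mean.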